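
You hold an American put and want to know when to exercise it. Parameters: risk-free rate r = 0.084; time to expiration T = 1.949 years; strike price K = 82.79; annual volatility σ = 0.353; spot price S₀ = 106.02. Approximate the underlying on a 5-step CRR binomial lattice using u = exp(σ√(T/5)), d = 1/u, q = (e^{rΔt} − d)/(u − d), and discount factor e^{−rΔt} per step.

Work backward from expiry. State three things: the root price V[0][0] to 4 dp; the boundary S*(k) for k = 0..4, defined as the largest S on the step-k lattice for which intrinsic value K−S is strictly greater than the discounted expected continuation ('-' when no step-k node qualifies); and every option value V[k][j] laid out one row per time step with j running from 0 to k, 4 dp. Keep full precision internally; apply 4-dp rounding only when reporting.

price = 5.0159
boundary = - - - 54.7322 68.2272
tree:
5.0159
9.2168 1.4596
16.4375 3.1422 0.0000
28.0578 6.7645 0.0000 0.0000
38.8836 14.5628 0.0000 0.0000 0.0000
47.5681 28.0578 0.0000 0.0000 0.0000 0.0000

Δt=0.38980  u=1.24657  d=0.80220  q=0.52003  discount=0.96779
step 5 (expiry): payoffs max(K−S,0) = 47.5681 28.0578 0.0000 0.0000 0.0000 0.0000
step 4: (k=4,j=0): S=43.9064, (K−S)⁺=38.8836, hold=36.2167 ⇒ V=38.8836 exercise | (k=4,j=1): S=68.2272, (K−S)⁺=14.5628, hold=13.0331 ⇒ V=14.5628 exercise | (k=4,j=2): S=106.0200, (K−S)⁺=0.0000, hold=0.0000 ⇒ V=0.0000 continue | (k=4,j=3): S=164.7471, (K−S)⁺=0.0000, hold=0.0000 ⇒ V=0.0000 continue | (k=4,j=4): S=256.0046, (K−S)⁺=0.0000, hold=0.0000 ⇒ V=0.0000 continue  boundary S*=68.2272
step 3: (k=3,j=0): S=54.7322, (K−S)⁺=28.0578, hold=25.3909 ⇒ V=28.0578 exercise | (k=3,j=1): S=85.0497, (K−S)⁺=0.0000, hold=6.7645 ⇒ V=6.7645 continue | (k=3,j=2): S=132.1608, (K−S)⁺=0.0000, hold=0.0000 ⇒ V=0.0000 continue | (k=3,j=3): S=205.3680, (K−S)⁺=0.0000, hold=0.0000 ⇒ V=0.0000 continue  boundary S*=54.7322
step 2: (k=2,j=0): S=68.2272, (K−S)⁺=14.5628, hold=16.4375 ⇒ V=16.4375 continue | (k=2,j=1): S=106.0200, (K−S)⁺=0.0000, hold=3.1422 ⇒ V=3.1422 continue | (k=2,j=2): S=164.7471, (K−S)⁺=0.0000, hold=0.0000 ⇒ V=0.0000 continue  boundary S*=-
step 1: (k=1,j=0): S=85.0497, (K−S)⁺=0.0000, hold=9.2168 ⇒ V=9.2168 continue | (k=1,j=1): S=132.1608, (K−S)⁺=0.0000, hold=1.4596 ⇒ V=1.4596 continue  boundary S*=-
step 0: (k=0,j=0): S=106.0200, (K−S)⁺=0.0000, hold=5.0159 ⇒ V=5.0159 continue  boundary S*=-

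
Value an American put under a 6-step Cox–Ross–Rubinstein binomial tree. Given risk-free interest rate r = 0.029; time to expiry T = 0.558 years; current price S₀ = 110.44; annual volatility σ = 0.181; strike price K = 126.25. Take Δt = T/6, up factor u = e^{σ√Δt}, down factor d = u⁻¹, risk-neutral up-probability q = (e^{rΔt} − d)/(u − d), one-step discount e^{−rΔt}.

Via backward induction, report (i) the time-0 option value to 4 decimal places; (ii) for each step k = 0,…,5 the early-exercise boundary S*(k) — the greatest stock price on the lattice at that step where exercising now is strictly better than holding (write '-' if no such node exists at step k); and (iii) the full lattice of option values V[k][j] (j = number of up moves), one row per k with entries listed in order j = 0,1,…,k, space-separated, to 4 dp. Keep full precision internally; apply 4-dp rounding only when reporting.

price = 16.2882
boundary = - 104.5092 98.8968 104.5092 110.4400 116.7074
tree:
16.2882
21.7408 11.1492
27.3532 15.9356 6.6215
32.6641 21.7408 10.4570 2.9810
37.6898 27.3532 15.8100 5.3827 0.6953
42.4457 32.6641 21.7408 9.5426 1.4248 0.0000
46.9461 37.6898 27.3532 15.8100 2.9195 0.0000 0.0000

params: Δt=0.09300 u=1.05675 d=0.94630 q=0.51066 e^(-rΔt)=0.99731
t_6 payoffs: 46.9461 37.6898 27.3532 15.8100 2.9195 0.0000 0.0000
t_5: node(5,0) S=83.8043 payoff=42.4457 vs cont=42.1056 → 42.4457 [stop]  node(5,1) S=93.5859 payoff=32.6641 vs cont=32.3241 → 32.6641 [stop]  node(5,2) S=104.5092 payoff=21.7408 vs cont=21.4008 → 21.7408 [stop]  node(5,3) S=116.7074 payoff=9.5426 vs cont=9.2026 → 9.5426 [stop]  node(5,4) S=130.3294 payoff=0.0000 vs cont=1.4248 → 1.4248 [wait]  node(5,5) S=145.5414 payoff=0.0000 vs cont=0.0000 → 0.0000 [wait]  ⇒ S*(5)=116.7074
t_4: node(4,0) S=88.5602 payoff=37.6898 vs cont=37.3498 → 37.6898 [stop]  node(4,1) S=98.8968 payoff=27.3532 vs cont=27.0131 → 27.3532 [stop]  node(4,2) S=110.4400 payoff=15.8100 vs cont=15.4700 → 15.8100 [stop]  node(4,3) S=123.3305 payoff=2.9195 vs cont=5.3827 → 5.3827 [wait]  node(4,4) S=137.7255 payoff=0.0000 vs cont=0.6953 → 0.6953 [wait]  ⇒ S*(4)=110.4400
t_3: node(3,0) S=93.5859 payoff=32.6641 vs cont=32.3241 → 32.6641 [stop]  node(3,1) S=104.5092 payoff=21.7408 vs cont=21.4008 → 21.7408 [stop]  node(3,2) S=116.7074 payoff=9.5426 vs cont=10.4570 → 10.4570 [wait]  node(3,3) S=130.3294 payoff=0.0000 vs cont=2.9810 → 2.9810 [wait]  ⇒ S*(3)=104.5092
t_2: node(2,0) S=98.8968 payoff=27.3532 vs cont=27.0131 → 27.3532 [stop]  node(2,1) S=110.4400 payoff=15.8100 vs cont=15.9356 → 15.9356 [wait]  node(2,2) S=123.3305 payoff=2.9195 vs cont=6.6215 → 6.6215 [wait]  ⇒ S*(2)=98.8968
t_1: node(1,0) S=104.5092 payoff=21.7408 vs cont=21.4648 → 21.7408 [stop]  node(1,1) S=116.7074 payoff=9.5426 vs cont=11.1492 → 11.1492 [wait]  ⇒ S*(1)=104.5092
t_0: node(0,0) S=110.4400 payoff=15.8100 vs cont=16.2882 → 16.2882 [wait]  ⇒ S*(0)=-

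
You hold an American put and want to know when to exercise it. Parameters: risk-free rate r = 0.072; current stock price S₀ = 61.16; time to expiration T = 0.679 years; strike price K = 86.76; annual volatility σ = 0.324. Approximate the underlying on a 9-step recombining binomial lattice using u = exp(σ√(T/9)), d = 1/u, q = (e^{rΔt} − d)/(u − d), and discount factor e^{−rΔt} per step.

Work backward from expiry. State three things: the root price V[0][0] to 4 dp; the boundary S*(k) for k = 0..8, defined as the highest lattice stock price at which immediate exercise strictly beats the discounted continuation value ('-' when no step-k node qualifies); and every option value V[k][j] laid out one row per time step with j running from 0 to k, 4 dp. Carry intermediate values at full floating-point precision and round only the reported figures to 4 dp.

price = 25.6000
boundary = 61.1600 55.9523 61.1600 66.8524 61.1600 66.8524 61.1600 66.8524 73.0746
tree:
25.6000
30.8077 20.0209
35.5719 25.6000 14.8392
39.9305 30.8077 19.9076 10.0959
43.9180 35.5719 25.6000 14.4530 5.9897
47.5659 39.9305 30.8077 19.9076 9.3319 2.8213
50.9032 43.9180 35.5719 25.6000 13.9789 4.9371 0.8050
53.9564 47.5659 39.9305 30.8077 19.9076 8.3942 1.6462 0.0000
56.7496 50.9032 43.9180 35.5719 25.6000 13.6854 3.3664 0.0000 0.0000
59.3049 53.9564 47.5659 39.9305 30.8077 19.9076 6.8841 0.0000 0.0000 0.0000

params: Δt=0.07544 u=1.09307 d=0.91485 q=0.50833 e^(-rΔt)=0.99458
t_9 payoffs: 59.3049 53.9564 47.5659 39.9305 30.8077 19.9076 6.8841 0.0000 0.0000 0.0000
t_8: node(8,0) S=30.0104 payoff=56.7496 vs cont=56.2796 → 56.7496 [stop]  node(8,1) S=35.8568 payoff=50.9032 vs cont=50.4332 → 50.9032 [stop]  node(8,2) S=42.8420 payoff=43.9180 vs cont=43.4480 → 43.9180 [stop]  node(8,3) S=51.1881 payoff=35.5719 vs cont=35.1019 → 35.5719 [stop]  node(8,4) S=61.1600 payoff=25.6000 vs cont=25.1300 → 25.6000 [stop]  node(8,5) S=73.0746 payoff=13.6854 vs cont=13.2154 → 13.6854 [stop]  node(8,6) S=87.3102 payoff=0.0000 vs cont=3.3664 → 3.3664 [wait]  node(8,7) S=104.3191 payoff=0.0000 vs cont=0.0000 → 0.0000 [wait]  node(8,8) S=124.6415 payoff=0.0000 vs cont=0.0000 → 0.0000 [wait]  ⇒ S*(8)=73.0746
t_7: node(7,0) S=32.8036 payoff=53.9564 vs cont=53.4864 → 53.9564 [stop]  node(7,1) S=39.1941 payoff=47.5659 vs cont=47.0959 → 47.5659 [stop]  node(7,2) S=46.8295 payoff=39.9305 vs cont=39.4605 → 39.9305 [stop]  node(7,3) S=55.9523 payoff=30.8077 vs cont=30.3377 → 30.8077 [stop]  node(7,4) S=66.8524 payoff=19.9076 vs cont=19.4376 → 19.9076 [stop]  node(7,5) S=79.8759 payoff=6.8841 vs cont=8.3942 → 8.3942 [wait]  node(7,6) S=95.4365 payoff=0.0000 vs cont=1.6462 → 1.6462 [wait]  node(7,7) S=114.0285 payoff=0.0000 vs cont=0.0000 → 0.0000 [wait]  ⇒ S*(7)=66.8524
t_6: node(6,0) S=35.8568 payoff=50.9032 vs cont=50.4332 → 50.9032 [stop]  node(6,1) S=42.8420 payoff=43.9180 vs cont=43.4480 → 43.9180 [stop]  node(6,2) S=51.1881 payoff=35.5719 vs cont=35.1019 → 35.5719 [stop]  node(6,3) S=61.1600 payoff=25.6000 vs cont=25.1300 → 25.6000 [stop]  node(6,4) S=73.0746 payoff=13.6854 vs cont=13.9789 → 13.9789 [wait]  node(6,5) S=87.3102 payoff=0.0000 vs cont=4.9371 → 4.9371 [wait]  node(6,6) S=104.3191 payoff=0.0000 vs cont=0.8050 → 0.8050 [wait]  ⇒ S*(6)=61.1600
t_5: node(5,0) S=39.1941 payoff=47.5659 vs cont=47.0959 → 47.5659 [stop]  node(5,1) S=46.8295 payoff=39.9305 vs cont=39.4605 → 39.9305 [stop]  node(5,2) S=55.9523 payoff=30.8077 vs cont=30.3377 → 30.8077 [stop]  node(5,3) S=66.8524 payoff=19.9076 vs cont=19.5860 → 19.9076 [stop]  node(5,4) S=79.8759 payoff=6.8841 vs cont=9.3319 → 9.3319 [wait]  node(5,5) S=95.4365 payoff=0.0000 vs cont=2.8213 → 2.8213 [wait]  ⇒ S*(5)=66.8524
t_4: node(4,0) S=42.8420 payoff=43.9180 vs cont=43.4480 → 43.9180 [stop]  node(4,1) S=51.1881 payoff=35.5719 vs cont=35.1019 → 35.5719 [stop]  node(4,2) S=61.1600 payoff=25.6000 vs cont=25.1300 → 25.6000 [stop]  node(4,3) S=73.0746 payoff=13.6854 vs cont=14.4530 → 14.4530 [wait]  node(4,4) S=87.3102 payoff=0.0000 vs cont=5.9897 → 5.9897 [wait]  ⇒ S*(4)=61.1600
t_3: node(3,0) S=46.8295 payoff=39.9305 vs cont=39.4605 → 39.9305 [stop]  node(3,1) S=55.9523 payoff=30.8077 vs cont=30.3377 → 30.8077 [stop]  node(3,2) S=66.8524 payoff=19.9076 vs cont=19.8257 → 19.9076 [stop]  node(3,3) S=79.8759 payoff=6.8841 vs cont=10.0959 → 10.0959 [wait]  ⇒ S*(3)=66.8524
t_2: node(2,0) S=51.1881 payoff=35.5719 vs cont=35.1019 → 35.5719 [stop]  node(2,1) S=61.1600 payoff=25.6000 vs cont=25.1300 → 25.6000 [stop]  node(2,2) S=73.0746 payoff=13.6854 vs cont=14.8392 → 14.8392 [wait]  ⇒ S*(2)=61.1600
t_1: node(1,0) S=55.9523 payoff=30.8077 vs cont=30.3377 → 30.8077 [stop]  node(1,1) S=66.8524 payoff=19.9076 vs cont=20.0209 → 20.0209 [wait]  ⇒ S*(1)=55.9523
t_0: node(0,0) S=61.1600 payoff=25.6000 vs cont=25.1873 → 25.6000 [stop]  ⇒ S*(0)=61.1600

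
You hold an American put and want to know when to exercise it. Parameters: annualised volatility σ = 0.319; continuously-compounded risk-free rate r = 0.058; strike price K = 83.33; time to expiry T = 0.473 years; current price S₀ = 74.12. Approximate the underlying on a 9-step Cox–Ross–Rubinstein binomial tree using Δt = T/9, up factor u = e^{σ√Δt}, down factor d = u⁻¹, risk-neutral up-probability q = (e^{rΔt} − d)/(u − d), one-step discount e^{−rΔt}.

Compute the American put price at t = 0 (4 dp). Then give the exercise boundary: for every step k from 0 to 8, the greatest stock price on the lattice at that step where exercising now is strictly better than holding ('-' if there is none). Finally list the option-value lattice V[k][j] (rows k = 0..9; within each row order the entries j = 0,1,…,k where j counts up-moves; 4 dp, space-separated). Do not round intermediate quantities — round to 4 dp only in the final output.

Δt=0.05256, u=1.07587, d=0.92948, q=0.50258, disc=e^(-rΔt)=0.99696
k=9 terminal: V=max(K-S,0) → 44.9511 38.9064 31.9098 23.8111 14.4370 3.5864 0.0000 0.0000 0.0000 0.0000
k=8: j=0 S=41.2908 intr=42.0392 cont=41.7856 V=42.0392[EX]; j=1 S=47.7940 intr=35.5360 cont=35.2823 V=35.5360[EX]; j=2 S=55.3215 intr=28.0085 cont=27.7548 V=28.0085[EX]; j=3 S=64.0346 intr=19.2954 cont=19.0418 V=19.2954[EX]; j=4 S=74.1200 intr=9.2100 cont=8.9564 V=9.2100[EX]; j=5 S=85.7938 intr=0.0000 cont=1.7785 V=1.7785[hold]; j=6 S=99.3062 intr=0.0000 cont=0.0000 V=0.0000[hold]; j=7 S=114.9469 intr=0.0000 cont=0.0000 V=0.0000[hold]; j=8 S=133.0508 intr=0.0000 cont=0.0000 V=0.0000[hold]  S*(8)=74.1200
k=7: j=0 S=44.4236 intr=38.9064 cont=38.6528 V=38.9064[EX]; j=1 S=51.4202 intr=31.9098 cont=31.6561 V=31.9098[EX]; j=2 S=59.5189 intr=23.8111 cont=23.5575 V=23.8111[EX]; j=3 S=68.8930 intr=14.4370 cont=14.1834 V=14.4370[EX]; j=4 S=79.7436 intr=3.5864 cont=5.4584 V=5.4584[hold]; j=5 S=92.3031 intr=0.0000 cont=0.8820 V=0.8820[hold]; j=6 S=106.8407 intr=0.0000 cont=0.0000 V=0.0000[hold]; j=7 S=123.6680 intr=0.0000 cont=0.0000 V=0.0000[hold]  S*(7)=68.8930
k=6: j=0 S=47.7940 intr=35.5360 cont=35.2823 V=35.5360[EX]; j=1 S=55.3215 intr=28.0085 cont=27.7548 V=28.0085[EX]; j=2 S=64.0346 intr=19.2954 cont=19.0418 V=19.2954[EX]; j=3 S=74.1200 intr=9.2100 cont=9.8943 V=9.8943[hold]; j=4 S=85.7938 intr=0.0000 cont=3.1488 V=3.1488[hold]; j=5 S=99.3062 intr=0.0000 cont=0.4374 V=0.4374[hold]; j=6 S=114.9469 intr=0.0000 cont=0.0000 V=0.0000[hold]  S*(6)=64.0346
k=5: j=0 S=51.4202 intr=31.9098 cont=31.6561 V=31.9098[EX]; j=1 S=59.5189 intr=23.8111 cont=23.5575 V=23.8111[EX]; j=2 S=68.8930 intr=14.4370 cont=14.5263 V=14.5263[hold]; j=3 S=79.7436 intr=3.5864 cont=6.4844 V=6.4844[hold]; j=4 S=92.3031 intr=0.0000 cont=1.7807 V=1.7807[hold]; j=5 S=106.8407 intr=0.0000 cont=0.2169 V=0.2169[hold]  S*(5)=59.5189
k=4: j=0 S=55.3215 intr=28.0085 cont=27.7548 V=28.0085[EX]; j=1 S=64.0346 intr=19.2954 cont=19.0865 V=19.2954[EX]; j=2 S=74.1200 intr=9.2100 cont=10.4527 V=10.4527[hold]; j=3 S=85.7938 intr=0.0000 cont=4.1078 V=4.1078[hold]; j=4 S=99.3062 intr=0.0000 cont=0.9917 V=0.9917[hold]  S*(4)=64.0346
k=3: j=0 S=59.5189 intr=23.8111 cont=23.5575 V=23.8111[EX]; j=1 S=68.8930 intr=14.4370 cont=14.8060 V=14.8060[hold]; j=2 S=79.7436 intr=3.5864 cont=7.2418 V=7.2418[hold]; j=3 S=92.3031 intr=0.0000 cont=2.5340 V=2.5340[hold]  S*(3)=59.5189
k=2: j=0 S=64.0346 intr=19.2954 cont=19.2267 V=19.2954[EX]; j=1 S=74.1200 intr=9.2100 cont=10.9709 V=10.9709[hold]; j=2 S=85.7938 intr=0.0000 cont=4.8609 V=4.8609[hold]  S*(2)=64.0346
k=1: j=0 S=68.8930 intr=14.4370 cont=15.0657 V=15.0657[hold]; j=1 S=79.7436 intr=3.5864 cont=7.8761 V=7.8761[hold]  S*(1)=-
k=0: j=0 S=74.1200 intr=9.2100 cont=11.4175 V=11.4175[hold]  S*(0)=-

price = 11.4175
boundary = - - 64.0346 59.5189 64.0346 59.5189 64.0346 68.8930 74.1200
tree:
11.4175
15.0657 7.8761
19.2954 10.9709 4.8609
23.8111 14.8060 7.2418 2.5340
28.0085 19.2954 10.4527 4.1078 0.9917
31.9098 23.8111 14.5263 6.4844 1.7807 0.2169
35.5360 28.0085 19.2954 9.8943 3.1488 0.4374 0.0000
38.9064 31.9098 23.8111 14.4370 5.4584 0.8820 0.0000 0.0000
42.0392 35.5360 28.0085 19.2954 9.2100 1.7785 0.0000 0.0000 0.0000
44.9511 38.9064 31.9098 23.8111 14.4370 3.5864 0.0000 0.0000 0.0000 0.0000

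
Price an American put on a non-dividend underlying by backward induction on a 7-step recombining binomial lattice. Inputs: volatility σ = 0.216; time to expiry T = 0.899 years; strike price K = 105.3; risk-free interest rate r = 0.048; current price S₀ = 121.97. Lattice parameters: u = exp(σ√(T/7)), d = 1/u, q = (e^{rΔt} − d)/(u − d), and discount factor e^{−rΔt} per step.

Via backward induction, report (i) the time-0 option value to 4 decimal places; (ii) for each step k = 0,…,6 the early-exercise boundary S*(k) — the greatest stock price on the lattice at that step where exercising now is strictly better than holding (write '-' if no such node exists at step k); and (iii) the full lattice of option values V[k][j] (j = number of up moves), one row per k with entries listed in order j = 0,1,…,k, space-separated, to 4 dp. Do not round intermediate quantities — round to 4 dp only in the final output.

params: Δt=0.12843 u=1.08048 d=0.92551 q=0.52056 e^(-rΔt)=0.99385
t_7 payoffs: 34.3539 22.4745 8.6060 0.0000 0.0000 0.0000 0.0000 0.0000
t_6: node(6,0) S=76.6560 payoff=28.6440 vs cont=27.9968 → 28.6440 [stop]  node(6,1) S=89.4915 payoff=15.8085 vs cont=15.1613 → 15.8085 [stop]  node(6,2) S=104.4762 payoff=0.8238 vs cont=4.1007 → 4.1007 [wait]  node(6,3) S=121.9700 payoff=0.0000 vs cont=0.0000 → 0.0000 [wait]  node(6,4) S=142.3930 payoff=0.0000 vs cont=0.0000 → 0.0000 [wait]  node(6,5) S=166.2356 payoff=0.0000 vs cont=0.0000 → 0.0000 [wait]  node(6,6) S=194.0706 payoff=0.0000 vs cont=0.0000 → 0.0000 [wait]  ⇒ S*(6)=89.4915
t_5: node(5,0) S=82.8255 payoff=22.4745 vs cont=21.8273 → 22.4745 [stop]  node(5,1) S=96.6940 payoff=8.6060 vs cont=9.6542 → 9.6542 [wait]  node(5,2) S=112.8847 payoff=0.0000 vs cont=1.9540 → 1.9540 [wait]  node(5,3) S=131.7865 payoff=0.0000 vs cont=0.0000 → 0.0000 [wait]  node(5,4) S=153.8531 payoff=0.0000 vs cont=0.0000 → 0.0000 [wait]  node(5,5) S=179.6147 payoff=0.0000 vs cont=0.0000 → 0.0000 [wait]  ⇒ S*(5)=82.8255
t_4: node(4,0) S=89.4915 payoff=15.8085 vs cont=15.7036 → 15.8085 [stop]  node(4,1) S=104.4762 payoff=0.8238 vs cont=5.6111 → 5.6111 [wait]  node(4,2) S=121.9700 payoff=0.0000 vs cont=0.9310 → 0.9310 [wait]  node(4,3) S=142.3930 payoff=0.0000 vs cont=0.0000 → 0.0000 [wait]  node(4,4) S=166.2356 payoff=0.0000 vs cont=0.0000 → 0.0000 [wait]  ⇒ S*(4)=89.4915
t_3: node(3,0) S=96.6940 payoff=8.6060 vs cont=10.4356 → 10.4356 [wait]  node(3,1) S=112.8847 payoff=0.0000 vs cont=3.1553 → 3.1553 [wait]  node(3,2) S=131.7865 payoff=0.0000 vs cont=0.4436 → 0.4436 [wait]  node(3,3) S=153.8531 payoff=0.0000 vs cont=0.0000 → 0.0000 [wait]  ⇒ S*(3)=-
t_2: node(2,0) S=104.4762 payoff=0.8238 vs cont=6.6049 → 6.6049 [wait]  node(2,1) S=121.9700 payoff=0.0000 vs cont=1.7330 → 1.7330 [wait]  node(2,2) S=142.3930 payoff=0.0000 vs cont=0.2114 → 0.2114 [wait]  ⇒ S*(2)=-
t_1: node(1,0) S=112.8847 payoff=0.0000 vs cont=4.0438 → 4.0438 [wait]  node(1,1) S=131.7865 payoff=0.0000 vs cont=0.9351 → 0.9351 [wait]  ⇒ S*(1)=-
t_0: node(0,0) S=121.9700 payoff=0.0000 vs cont=2.4106 → 2.4106 [wait]  ⇒ S*(0)=-

price = 2.4106
boundary = - - - - 89.4915 82.8255 89.4915
tree:
2.4106
4.0438 0.9351
6.6049 1.7330 0.2114
10.4356 3.1553 0.4436 0.0000
15.8085 5.6111 0.9310 0.0000 0.0000
22.4745 9.6542 1.9540 0.0000 0.0000 0.0000
28.6440 15.8085 4.1007 0.0000 0.0000 0.0000 0.0000
34.3539 22.4745 8.6060 0.0000 0.0000 0.0000 0.0000 0.0000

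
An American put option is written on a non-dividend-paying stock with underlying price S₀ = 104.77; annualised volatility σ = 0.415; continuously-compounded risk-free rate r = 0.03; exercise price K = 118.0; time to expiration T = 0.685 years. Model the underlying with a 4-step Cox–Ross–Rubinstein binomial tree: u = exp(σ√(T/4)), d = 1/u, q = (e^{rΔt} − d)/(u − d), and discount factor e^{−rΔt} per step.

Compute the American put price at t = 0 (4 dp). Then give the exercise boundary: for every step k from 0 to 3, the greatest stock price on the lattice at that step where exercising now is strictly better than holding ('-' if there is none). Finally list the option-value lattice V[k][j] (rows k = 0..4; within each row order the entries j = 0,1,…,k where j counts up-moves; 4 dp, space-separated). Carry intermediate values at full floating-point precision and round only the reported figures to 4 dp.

price = 22.1770
boundary = - - 74.3136 88.2374
tree:
22.1770
31.8186 11.6376
43.6864 18.8949 3.6493
55.4130 29.7626 6.9484 0.0000
65.2892 43.6864 13.2300 0.0000 0.0000

params: Δt=0.17125 u=1.18737 d=0.84220 q=0.47209 e^(-rΔt)=0.99488
t_4 payoffs: 65.2892 43.6864 13.2300 0.0000 0.0000
t_3: node(3,0) S=62.5870 payoff=55.4130 vs cont=54.8084 → 55.4130 [stop]  node(3,1) S=88.2374 payoff=29.7626 vs cont=29.1580 → 29.7626 [stop]  node(3,2) S=124.4003 payoff=0.0000 vs cont=6.9484 → 6.9484 [wait]  node(3,3) S=175.3840 payoff=0.0000 vs cont=0.0000 → 0.0000 [wait]  ⇒ S*(3)=88.2374
t_2: node(2,0) S=74.3136 payoff=43.6864 vs cont=43.0817 → 43.6864 [stop]  node(2,1) S=104.7700 payoff=13.2300 vs cont=18.8949 → 18.8949 [wait]  node(2,2) S=147.7086 payoff=0.0000 vs cont=3.6493 → 3.6493 [wait]  ⇒ S*(2)=74.3136
t_1: node(1,0) S=88.2374 payoff=29.7626 vs cont=31.8186 → 31.8186 [wait]  node(1,1) S=124.4003 payoff=0.0000 vs cont=11.6376 → 11.6376 [wait]  ⇒ S*(1)=-
t_0: node(0,0) S=104.7700 payoff=13.2300 vs cont=22.1770 → 22.1770 [wait]  ⇒ S*(0)=-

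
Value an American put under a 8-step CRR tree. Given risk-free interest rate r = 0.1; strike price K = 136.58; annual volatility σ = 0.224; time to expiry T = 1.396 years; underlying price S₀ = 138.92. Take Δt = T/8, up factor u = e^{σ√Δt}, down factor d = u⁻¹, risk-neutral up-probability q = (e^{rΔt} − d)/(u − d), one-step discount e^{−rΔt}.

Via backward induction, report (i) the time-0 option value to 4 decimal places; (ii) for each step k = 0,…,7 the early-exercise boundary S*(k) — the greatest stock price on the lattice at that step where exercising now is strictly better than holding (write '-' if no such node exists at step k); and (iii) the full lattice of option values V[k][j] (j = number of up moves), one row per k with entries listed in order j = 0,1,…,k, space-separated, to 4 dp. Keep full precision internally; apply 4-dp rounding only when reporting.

Δt=0.17450, u=1.09809, d=0.91067, q=0.57055, disc=e^(-rΔt)=0.98270
k=8 terminal: V=max(K-S,0) → 70.8653 57.3412 41.0338 21.3703 0.0000 0.0000 0.0000 0.0000 0.0000
k=7: j=0 S=72.1606 intr=64.4194 cont=62.0567 V=64.4194[EX]; j=1 S=87.0113 intr=49.5687 cont=47.2060 V=49.5687[EX]; j=2 S=104.9183 intr=31.6617 cont=29.2990 V=31.6617[EX]; j=3 S=126.5106 intr=10.0694 cont=9.0187 V=10.0694[EX]; j=4 S=152.5466 intr=0.0000 cont=0.0000 V=0.0000[hold]; j=5 S=183.9408 intr=0.0000 cont=0.0000 V=0.0000[hold]; j=6 S=221.7960 intr=0.0000 cont=0.0000 V=0.0000[hold]; j=7 S=267.4418 intr=0.0000 cont=0.0000 V=0.0000[hold]  S*(7)=126.5106
k=6: j=0 S=79.2388 intr=57.3412 cont=54.9785 V=57.3412[EX]; j=1 S=95.5462 intr=41.0338 cont=38.6711 V=41.0338[EX]; j=2 S=115.2097 intr=21.3703 cont=19.0076 V=21.3703[EX]; j=3 S=138.9200 intr=0.0000 cont=4.2495 V=4.2495[hold]; j=4 S=167.5098 intr=0.0000 cont=0.0000 V=0.0000[hold]; j=5 S=201.9835 intr=0.0000 cont=0.0000 V=0.0000[hold]; j=6 S=243.5519 intr=0.0000 cont=0.0000 V=0.0000[hold]  S*(6)=115.2097
k=5: j=0 S=87.0113 intr=49.5687 cont=47.2060 V=49.5687[EX]; j=1 S=104.9183 intr=31.6617 cont=29.2990 V=31.6617[EX]; j=2 S=126.5106 intr=10.0694 cont=11.4013 V=11.4013[hold]; j=3 S=152.5466 intr=0.0000 cont=1.7934 V=1.7934[hold]; j=4 S=183.9408 intr=0.0000 cont=0.0000 V=0.0000[hold]; j=5 S=221.7960 intr=0.0000 cont=0.0000 V=0.0000[hold]  S*(5)=104.9183
k=4: j=0 S=95.5462 intr=41.0338 cont=38.6711 V=41.0338[EX]; j=1 S=115.2097 intr=21.3703 cont=19.7544 V=21.3703[EX]; j=2 S=138.9200 intr=0.0000 cont=5.8171 V=5.8171[hold]; j=3 S=167.5098 intr=0.0000 cont=0.7568 V=0.7568[hold]; j=4 S=201.9835 intr=0.0000 cont=0.0000 V=0.0000[hold]  S*(4)=115.2097
k=3: j=0 S=104.9183 intr=31.6617 cont=29.2990 V=31.6617[EX]; j=1 S=126.5106 intr=10.0694 cont=12.2803 V=12.2803[hold]; j=2 S=152.5466 intr=0.0000 cont=2.8793 V=2.8793[hold]; j=3 S=183.9408 intr=0.0000 cont=0.3194 V=0.3194[hold]  S*(3)=104.9183
k=2: j=0 S=115.2097 intr=21.3703 cont=20.2472 V=21.3703[EX]; j=1 S=138.9200 intr=0.0000 cont=6.7969 V=6.7969[hold]; j=2 S=167.5098 intr=0.0000 cont=1.3942 V=1.3942[hold]  S*(2)=115.2097
k=1: j=0 S=126.5106 intr=10.0694 cont=12.8296 V=12.8296[hold]; j=1 S=152.5466 intr=0.0000 cont=3.6502 V=3.6502[hold]  S*(1)=-
k=0: j=0 S=138.9200 intr=0.0000 cont=7.4609 V=7.4609[hold]  S*(0)=-

price = 7.4609
boundary = - - 115.2097 104.9183 115.2097 104.9183 115.2097 126.5106
tree:
7.4609
12.8296 3.6502
21.3703 6.7969 1.3942
31.6617 12.2803 2.8793 0.3194
41.0338 21.3703 5.8171 0.7568 0.0000
49.5687 31.6617 11.4013 1.7934 0.0000 0.0000
57.3412 41.0338 21.3703 4.2495 0.0000 0.0000 0.0000
64.4194 49.5687 31.6617 10.0694 0.0000 0.0000 0.0000 0.0000
70.8653 57.3412 41.0338 21.3703 0.0000 0.0000 0.0000 0.0000 0.0000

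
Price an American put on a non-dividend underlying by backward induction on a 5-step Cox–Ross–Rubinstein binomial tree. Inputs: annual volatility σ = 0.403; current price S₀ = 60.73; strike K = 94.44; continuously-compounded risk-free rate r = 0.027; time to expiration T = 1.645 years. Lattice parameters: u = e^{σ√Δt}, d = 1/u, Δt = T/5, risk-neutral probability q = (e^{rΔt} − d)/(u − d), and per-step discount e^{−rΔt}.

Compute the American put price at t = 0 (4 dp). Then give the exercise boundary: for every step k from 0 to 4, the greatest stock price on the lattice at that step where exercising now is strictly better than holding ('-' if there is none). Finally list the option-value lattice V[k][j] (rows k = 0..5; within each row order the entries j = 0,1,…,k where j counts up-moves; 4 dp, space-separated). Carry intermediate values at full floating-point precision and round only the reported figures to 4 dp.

price = 36.1873
boundary = - 48.1963 38.2494 48.1963 60.7300
tree:
36.1873
46.2437 25.1570
56.1906 34.9092 14.2684
64.0846 46.2437 22.3635 5.1023
70.3495 56.1906 33.7100 9.5612 0.0000
75.3214 64.0846 46.2437 17.9169 0.0000 0.0000

Δt=0.32900  u=1.26005  d=0.79362  q=0.46160  discount=0.99116
step 5 (expiry): payoffs max(K−S,0) = 75.3214 64.0846 46.2437 17.9169 0.0000 0.0000
step 4: (k=4,j=0): S=24.0905, (K−S)⁺=70.3495, hold=69.5143 ⇒ V=70.3495 exercise | (k=4,j=1): S=38.2494, (K−S)⁺=56.1906, hold=55.3554 ⇒ V=56.1906 exercise | (k=4,j=2): S=60.7300, (K−S)⁺=33.7100, hold=32.8748 ⇒ V=33.7100 exercise | (k=4,j=3): S=96.4233, (K−S)⁺=0.0000, hold=9.5612 ⇒ V=9.5612 continue | (k=4,j=4): S=153.0948, (K−S)⁺=0.0000, hold=0.0000 ⇒ V=0.0000 continue  boundary S*=60.7300
step 3: (k=3,j=0): S=30.3554, (K−S)⁺=64.0846, hold=63.2494 ⇒ V=64.0846 exercise | (k=3,j=1): S=48.1963, (K−S)⁺=46.2437, hold=45.4085 ⇒ V=46.2437 exercise | (k=3,j=2): S=76.5231, (K−S)⁺=17.9169, hold=22.3635 ⇒ V=22.3635 continue | (k=3,j=3): S=121.4986, (K−S)⁺=0.0000, hold=5.1023 ⇒ V=5.1023 continue  boundary S*=48.1963
step 2: (k=2,j=0): S=38.2494, (K−S)⁺=56.1906, hold=55.3554 ⇒ V=56.1906 exercise | (k=2,j=1): S=60.7300, (K−S)⁺=33.7100, hold=34.9092 ⇒ V=34.9092 continue | (k=2,j=2): S=96.4233, (K−S)⁺=0.0000, hold=14.2684 ⇒ V=14.2684 continue  boundary S*=38.2494
step 1: (k=1,j=0): S=48.1963, (K−S)⁺=46.2437, hold=45.9571 ⇒ V=46.2437 exercise | (k=1,j=1): S=76.5231, (K−S)⁺=17.9169, hold=25.1570 ⇒ V=25.1570 continue  boundary S*=48.1963
step 0: (k=0,j=0): S=60.7300, (K−S)⁺=33.7100, hold=36.1873 ⇒ V=36.1873 continue  boundary S*=-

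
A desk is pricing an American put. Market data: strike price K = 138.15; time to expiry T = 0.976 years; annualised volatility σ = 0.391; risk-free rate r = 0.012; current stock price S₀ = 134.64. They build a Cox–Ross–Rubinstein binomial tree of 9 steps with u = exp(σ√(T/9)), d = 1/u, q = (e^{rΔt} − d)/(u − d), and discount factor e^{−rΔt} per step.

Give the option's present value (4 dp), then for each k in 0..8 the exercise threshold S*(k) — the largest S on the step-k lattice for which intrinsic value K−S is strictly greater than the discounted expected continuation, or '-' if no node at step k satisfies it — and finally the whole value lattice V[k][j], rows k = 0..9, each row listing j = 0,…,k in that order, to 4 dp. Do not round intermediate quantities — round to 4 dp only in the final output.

price = 22.4074
boundary = - - - - - 70.7254 80.4443 91.4987 104.0722
tree:
22.4074
29.6979 14.3428
38.2603 20.2359 7.8138
47.7822 27.7523 11.9137 3.2655
57.7255 36.8306 17.7098 5.4859 0.7995
67.4246 47.0736 25.5150 9.0588 1.5187 0.0000
75.9692 57.7057 35.3525 14.6200 2.8850 0.0000 0.0000
83.4816 67.4246 46.6513 22.8559 5.4804 0.0000 0.0000 0.0000
90.0864 75.9692 57.7057 34.0778 10.4107 0.0000 0.0000 0.0000 0.0000
95.8932 83.4816 67.4246 46.6513 19.7765 0.0000 0.0000 0.0000 0.0000 0.0000

Δt=0.10844  u=1.13742  d=0.87919  q=0.47290  discount=0.99870
step 9 (expiry): payoffs max(K−S,0) = 95.8932 83.4816 67.4246 46.6513 19.7765 0.0000 0.0000 0.0000 0.0000 0.0000
step 8: (k=8,j=0): S=48.0636, (K−S)⁺=90.0864, hold=89.9067 ⇒ V=90.0864 exercise | (k=8,j=1): S=62.1808, (K−S)⁺=75.9692, hold=75.7896 ⇒ V=75.9692 exercise | (k=8,j=2): S=80.4443, (K−S)⁺=57.7057, hold=57.5260 ⇒ V=57.7057 exercise | (k=8,j=3): S=104.0722, (K−S)⁺=34.0778, hold=33.8981 ⇒ V=34.0778 exercise | (k=8,j=4): S=134.6400, (K−S)⁺=3.5100, hold=10.4107 ⇒ V=10.4107 continue | (k=8,j=5): S=174.1861, (K−S)⁺=0.0000, hold=0.0000 ⇒ V=0.0000 continue | (k=8,j=6): S=225.3476, (K−S)⁺=0.0000, hold=0.0000 ⇒ V=0.0000 continue | (k=8,j=7): S=291.5360, (K−S)⁺=0.0000, hold=0.0000 ⇒ V=0.0000 continue | (k=8,j=8): S=377.1652, (K−S)⁺=0.0000, hold=0.0000 ⇒ V=0.0000 continue  boundary S*=104.0722
step 7: (k=7,j=0): S=54.6684, (K−S)⁺=83.4816, hold=83.3019 ⇒ V=83.4816 exercise | (k=7,j=1): S=70.7254, (K−S)⁺=67.4246, hold=67.2449 ⇒ V=67.4246 exercise | (k=7,j=2): S=91.4987, (K−S)⁺=46.6513, hold=46.4716 ⇒ V=46.6513 exercise | (k=7,j=3): S=118.3735, (K−S)⁺=19.7765, hold=22.8559 ⇒ V=22.8559 continue | (k=7,j=4): S=153.1418, (K−S)⁺=0.0000, hold=5.4804 ⇒ V=5.4804 continue | (k=7,j=5): S=198.1222, (K−S)⁺=0.0000, hold=0.0000 ⇒ V=0.0000 continue | (k=7,j=6): S=256.3141, (K−S)⁺=0.0000, hold=0.0000 ⇒ V=0.0000 continue | (k=7,j=7): S=331.5980, (K−S)⁺=0.0000, hold=0.0000 ⇒ V=0.0000 continue  boundary S*=91.4987
step 6: (k=6,j=0): S=62.1808, (K−S)⁺=75.9692, hold=75.7896 ⇒ V=75.9692 exercise | (k=6,j=1): S=80.4443, (K−S)⁺=57.7057, hold=57.5260 ⇒ V=57.7057 exercise | (k=6,j=2): S=104.0722, (K−S)⁺=34.0778, hold=35.3525 ⇒ V=35.3525 continue | (k=6,j=3): S=134.6400, (K−S)⁺=3.5100, hold=14.6200 ⇒ V=14.6200 continue | (k=6,j=4): S=174.1861, (K−S)⁺=0.0000, hold=2.8850 ⇒ V=2.8850 continue | (k=6,j=5): S=225.3476, (K−S)⁺=0.0000, hold=0.0000 ⇒ V=0.0000 continue | (k=6,j=6): S=291.5360, (K−S)⁺=0.0000, hold=0.0000 ⇒ V=0.0000 continue  boundary S*=80.4443
step 5: (k=5,j=0): S=70.7254, (K−S)⁺=67.4246, hold=67.2449 ⇒ V=67.4246 exercise | (k=5,j=1): S=91.4987, (K−S)⁺=46.6513, hold=47.0736 ⇒ V=47.0736 continue | (k=5,j=2): S=118.3735, (K−S)⁺=19.7765, hold=25.5150 ⇒ V=25.5150 continue | (k=5,j=3): S=153.1418, (K−S)⁺=0.0000, hold=9.0588 ⇒ V=9.0588 continue | (k=5,j=4): S=198.1222, (K−S)⁺=0.0000, hold=1.5187 ⇒ V=1.5187 continue | (k=5,j=5): S=256.3141, (K−S)⁺=0.0000, hold=0.0000 ⇒ V=0.0000 continue  boundary S*=70.7254
step 4: (k=4,j=0): S=80.4443, (K−S)⁺=57.7057, hold=57.7255 ⇒ V=57.7255 continue | (k=4,j=1): S=104.0722, (K−S)⁺=34.0778, hold=36.8306 ⇒ V=36.8306 continue | (k=4,j=2): S=134.6400, (K−S)⁺=3.5100, hold=17.7098 ⇒ V=17.7098 continue | (k=4,j=3): S=174.1861, (K−S)⁺=0.0000, hold=5.4859 ⇒ V=5.4859 continue | (k=4,j=4): S=225.3476, (K−S)⁺=0.0000, hold=0.7995 ⇒ V=0.7995 continue  boundary S*=-
step 3: (k=3,j=0): S=91.4987, (K−S)⁺=46.6513, hold=47.7822 ⇒ V=47.7822 continue | (k=3,j=1): S=118.3735, (K−S)⁺=19.7765, hold=27.7523 ⇒ V=27.7523 continue | (k=3,j=2): S=153.1418, (K−S)⁺=0.0000, hold=11.9137 ⇒ V=11.9137 continue | (k=3,j=3): S=198.1222, (K−S)⁺=0.0000, hold=3.2655 ⇒ V=3.2655 continue  boundary S*=-
step 2: (k=2,j=0): S=104.0722, (K−S)⁺=34.0778, hold=38.2603 ⇒ V=38.2603 continue | (k=2,j=1): S=134.6400, (K−S)⁺=3.5100, hold=20.2359 ⇒ V=20.2359 continue | (k=2,j=2): S=174.1861, (K−S)⁺=0.0000, hold=7.8138 ⇒ V=7.8138 continue  boundary S*=-
step 1: (k=1,j=0): S=118.3735, (K−S)⁺=19.7765, hold=29.6979 ⇒ V=29.6979 continue | (k=1,j=1): S=153.1418, (K−S)⁺=0.0000, hold=14.3428 ⇒ V=14.3428 continue  boundary S*=-
step 0: (k=0,j=0): S=134.6400, (K−S)⁺=3.5100, hold=22.4074 ⇒ V=22.4074 continue  boundary S*=-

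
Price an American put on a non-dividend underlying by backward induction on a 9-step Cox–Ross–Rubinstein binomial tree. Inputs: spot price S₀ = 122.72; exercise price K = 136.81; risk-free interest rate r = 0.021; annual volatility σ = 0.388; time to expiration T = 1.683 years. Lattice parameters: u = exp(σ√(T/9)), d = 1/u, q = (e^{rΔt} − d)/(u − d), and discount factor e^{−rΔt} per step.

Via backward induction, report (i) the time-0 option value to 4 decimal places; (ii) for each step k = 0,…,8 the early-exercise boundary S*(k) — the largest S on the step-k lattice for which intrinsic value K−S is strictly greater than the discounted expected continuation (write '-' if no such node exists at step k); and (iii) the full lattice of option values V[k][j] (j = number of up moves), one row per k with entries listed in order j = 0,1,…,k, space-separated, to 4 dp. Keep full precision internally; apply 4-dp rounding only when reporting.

price = 30.9613
boundary = - - - 74.1842 62.7254 74.1842 87.7363 74.1842 87.7363
tree:
30.9613
40.3693 20.6040
51.0973 28.6012 11.7520
62.6258 38.5158 17.6525 5.1918
74.0846 50.0872 25.7805 8.6283 1.3574
83.7734 62.6258 36.3574 14.0607 2.5703 0.0000
91.9657 74.0846 49.0737 22.3121 4.8670 0.0000 0.0000
98.8925 83.7734 62.6258 34.0828 9.2161 0.0000 0.0000 0.0000
104.7494 91.9657 74.0846 49.0737 17.4515 0.0000 0.0000 0.0000 0.0000
109.7016 98.8925 83.7734 62.6258 33.0458 0.0000 0.0000 0.0000 0.0000 0.0000

Δt=0.18700, u=1.18268, d=0.84554, q=0.46982, disc=e^(-rΔt)=0.99608
k=9 terminal: V=max(K-S,0) → 109.7016 98.8925 83.7734 62.6258 33.0458 0.0000 0.0000 0.0000 0.0000 0.0000
k=8: j=0 S=32.0606 intr=104.7494 cont=104.2132 V=104.7494[EX]; j=1 S=44.8443 intr=91.9657 cont=91.4295 V=91.9657[EX]; j=2 S=62.7254 intr=74.0846 cont=73.5484 V=74.0846[EX]; j=3 S=87.7363 intr=49.0737 cont=48.5375 V=49.0737[EX]; j=4 S=122.7200 intr=14.0900 cont=17.4515 V=17.4515[hold]; j=5 S=171.6530 intr=0.0000 cont=0.0000 V=0.0000[hold]; j=6 S=240.0973 intr=0.0000 cont=0.0000 V=0.0000[hold]; j=7 S=335.8330 intr=0.0000 cont=0.0000 V=0.0000[hold]; j=8 S=469.7419 intr=0.0000 cont=0.0000 V=0.0000[hold]  S*(8)=87.7363
k=7: j=0 S=37.9175 intr=98.8925 cont=98.3563 V=98.8925[EX]; j=1 S=53.0366 intr=83.7734 cont=83.2372 V=83.7734[EX]; j=2 S=74.1842 intr=62.6258 cont=62.0896 V=62.6258[EX]; j=3 S=103.7642 intr=33.0458 cont=34.0828 V=34.0828[hold]; j=4 S=145.1387 intr=0.0000 cont=9.2161 V=9.2161[hold]; j=5 S=203.0109 intr=0.0000 cont=0.0000 V=0.0000[hold]; j=6 S=283.9588 intr=0.0000 cont=0.0000 V=0.0000[hold]; j=7 S=397.1836 intr=0.0000 cont=0.0000 V=0.0000[hold]  S*(7)=74.1842
k=6: j=0 S=44.8443 intr=91.9657 cont=91.4295 V=91.9657[EX]; j=1 S=62.7254 intr=74.0846 cont=73.5484 V=74.0846[EX]; j=2 S=87.7363 intr=49.0737 cont=49.0228 V=49.0737[EX]; j=3 S=122.7200 intr=14.0900 cont=22.3121 V=22.3121[hold]; j=4 S=171.6530 intr=0.0000 cont=4.8670 V=4.8670[hold]; j=5 S=240.0973 intr=0.0000 cont=0.0000 V=0.0000[hold]; j=6 S=335.8330 intr=0.0000 cont=0.0000 V=0.0000[hold]  S*(6)=87.7363
k=5: j=0 S=53.0366 intr=83.7734 cont=83.2372 V=83.7734[EX]; j=1 S=74.1842 intr=62.6258 cont=62.0896 V=62.6258[EX]; j=2 S=103.7642 intr=33.0458 cont=36.3574 V=36.3574[hold]; j=3 S=145.1387 intr=0.0000 cont=14.0607 V=14.0607[hold]; j=4 S=203.0109 intr=0.0000 cont=2.5703 V=2.5703[hold]; j=5 S=283.9588 intr=0.0000 cont=0.0000 V=0.0000[hold]  S*(5)=74.1842
k=4: j=0 S=62.7254 intr=74.0846 cont=73.5484 V=74.0846[EX]; j=1 S=87.7363 intr=49.0737 cont=50.0872 V=50.0872[hold]; j=2 S=122.7200 intr=14.0900 cont=25.7805 V=25.7805[hold]; j=3 S=171.6530 intr=0.0000 cont=8.6283 V=8.6283[hold]; j=4 S=240.0973 intr=0.0000 cont=1.3574 V=1.3574[hold]  S*(4)=62.7254
k=3: j=0 S=74.1842 intr=62.6258 cont=62.5639 V=62.6258[EX]; j=1 S=103.7642 intr=33.0458 cont=38.5158 V=38.5158[hold]; j=2 S=145.1387 intr=0.0000 cont=17.6525 V=17.6525[hold]; j=3 S=203.0109 intr=0.0000 cont=5.1918 V=5.1918[hold]  S*(3)=74.1842
k=2: j=0 S=87.7363 intr=49.0737 cont=51.0973 V=51.0973[hold]; j=1 S=122.7200 intr=14.0900 cont=28.6012 V=28.6012[hold]; j=2 S=171.6530 intr=0.0000 cont=11.7520 V=11.7520[hold]  S*(2)=-
k=1: j=0 S=103.7642 intr=33.0458 cont=40.3693 V=40.3693[hold]; j=1 S=145.1387 intr=0.0000 cont=20.6040 V=20.6040[hold]  S*(1)=-
k=0: j=0 S=122.7200 intr=14.0900 cont=30.9613 V=30.9613[hold]  S*(0)=-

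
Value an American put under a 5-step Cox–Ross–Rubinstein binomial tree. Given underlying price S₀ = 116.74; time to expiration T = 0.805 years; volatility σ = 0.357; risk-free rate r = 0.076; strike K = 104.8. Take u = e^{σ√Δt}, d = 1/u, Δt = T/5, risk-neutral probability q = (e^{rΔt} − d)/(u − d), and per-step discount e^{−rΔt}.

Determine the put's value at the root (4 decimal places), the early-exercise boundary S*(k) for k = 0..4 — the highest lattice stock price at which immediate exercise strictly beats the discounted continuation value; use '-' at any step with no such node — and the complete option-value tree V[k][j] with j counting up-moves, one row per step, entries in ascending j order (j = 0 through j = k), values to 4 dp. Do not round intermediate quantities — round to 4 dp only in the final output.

Δt=0.16100, u=1.15401, d=0.86654, q=0.50708, disc=e^(-rΔt)=0.98784
k=5 terminal: V=max(K-S,0) → 47.7618 28.8396 3.6400 0.0000 0.0000 0.0000
k=4: j=0 S=65.8228 intr=38.9772 cont=37.7026 V=38.9772[EX]; j=1 S=87.6593 intr=17.1407 cont=15.8661 V=17.1407[EX]; j=2 S=116.7400 intr=0.0000 cont=1.7724 V=1.7724[hold]; j=3 S=155.4681 intr=0.0000 cont=0.0000 V=0.0000[hold]; j=4 S=207.0440 intr=0.0000 cont=0.0000 V=0.0000[hold]  S*(4)=87.6593
k=3: j=0 S=75.9604 intr=28.8396 cont=27.5650 V=28.8396[EX]; j=1 S=101.1600 intr=3.6400 cont=9.2341 V=9.2341[hold]; j=2 S=134.7195 intr=0.0000 cont=0.8630 V=0.8630[hold]; j=3 S=179.4122 intr=0.0000 cont=0.0000 V=0.0000[hold]  S*(3)=75.9604
k=2: j=0 S=87.6593 intr=17.1407 cont=18.6683 V=18.6683[hold]; j=1 S=116.7400 intr=0.0000 cont=4.9287 V=4.9287[hold]; j=2 S=155.4681 intr=0.0000 cont=0.4202 V=0.4202[hold]  S*(2)=-
k=1: j=0 S=101.1600 intr=3.6400 cont=11.5590 V=11.5590[hold]; j=1 S=134.7195 intr=0.0000 cont=2.6104 V=2.6104[hold]  S*(1)=-
k=0: j=0 S=116.7400 intr=0.0000 cont=6.9360 V=6.9360[hold]  S*(0)=-

price = 6.9360
boundary = - - - 75.9604 87.6593
tree:
6.9360
11.5590 2.6104
18.6683 4.9287 0.4202
28.8396 9.2341 0.8630 0.0000
38.9772 17.1407 1.7724 0.0000 0.0000
47.7618 28.8396 3.6400 0.0000 0.0000 0.0000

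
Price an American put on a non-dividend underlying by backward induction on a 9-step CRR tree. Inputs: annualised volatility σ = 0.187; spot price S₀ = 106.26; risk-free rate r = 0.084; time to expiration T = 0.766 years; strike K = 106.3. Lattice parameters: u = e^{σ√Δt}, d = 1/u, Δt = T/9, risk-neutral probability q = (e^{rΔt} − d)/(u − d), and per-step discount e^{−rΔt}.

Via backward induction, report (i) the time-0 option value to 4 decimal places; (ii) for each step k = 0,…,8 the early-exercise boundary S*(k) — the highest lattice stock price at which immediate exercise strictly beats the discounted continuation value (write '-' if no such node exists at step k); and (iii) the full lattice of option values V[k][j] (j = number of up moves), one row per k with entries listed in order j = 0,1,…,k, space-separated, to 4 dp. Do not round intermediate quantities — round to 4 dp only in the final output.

Δt=0.08511, u=1.05607, d=0.94691, q=0.55209, disc=e^(-rΔt)=0.99288
k=9 terminal: V=max(K-S,0) → 41.2671 33.7697 25.4081 16.0825 5.6817 0.0000 0.0000 0.0000 0.0000 0.0000
k=8: j=0 S=68.6794 intr=37.6206 cont=36.8634 V=37.6206[EX]; j=1 S=76.5971 intr=29.7029 cont=28.9457 V=29.7029[EX]; j=2 S=85.4276 intr=20.8724 cont=20.1152 V=20.8724[EX]; j=3 S=95.2761 intr=11.0239 cont=10.2666 V=11.0239[EX]; j=4 S=106.2600 intr=0.0400 cont=2.5268 V=2.5268[hold]; j=5 S=118.5102 intr=0.0000 cont=0.0000 V=0.0000[hold]; j=6 S=132.1726 intr=0.0000 cont=0.0000 V=0.0000[hold]; j=7 S=147.4102 intr=0.0000 cont=0.0000 V=0.0000[hold]; j=8 S=164.4044 intr=0.0000 cont=0.0000 V=0.0000[hold]  S*(8)=95.2761
k=7: j=0 S=72.5303 intr=33.7697 cont=33.0125 V=33.7697[EX]; j=1 S=80.8919 intr=25.4081 cont=24.6508 V=25.4081[EX]; j=2 S=90.2175 intr=16.0825 cont=15.3252 V=16.0825[EX]; j=3 S=100.6183 intr=5.6817 cont=6.2876 V=6.2876[hold]; j=4 S=112.2181 intr=0.0000 cont=1.1237 V=1.1237[hold]; j=5 S=125.1551 intr=0.0000 cont=0.0000 V=0.0000[hold]; j=6 S=139.5836 intr=0.0000 cont=0.0000 V=0.0000[hold]; j=7 S=155.6756 intr=0.0000 cont=0.0000 V=0.0000[hold]  S*(7)=90.2175
k=6: j=0 S=76.5971 intr=29.7029 cont=28.9457 V=29.7029[EX]; j=1 S=85.4276 intr=20.8724 cont=20.1152 V=20.8724[EX]; j=2 S=95.2761 intr=11.0239 cont=10.5988 V=11.0239[EX]; j=3 S=106.2600 intr=0.0400 cont=3.4122 V=3.4122[hold]; j=4 S=118.5102 intr=0.0000 cont=0.4997 V=0.4997[hold]; j=5 S=132.1726 intr=0.0000 cont=0.0000 V=0.0000[hold]; j=6 S=147.4102 intr=0.0000 cont=0.0000 V=0.0000[hold]  S*(6)=95.2761
k=5: j=0 S=80.8919 intr=25.4081 cont=24.6508 V=25.4081[EX]; j=1 S=90.2175 intr=16.0825 cont=15.3252 V=16.0825[EX]; j=2 S=100.6183 intr=5.6817 cont=6.7729 V=6.7729[hold]; j=3 S=112.2181 intr=0.0000 cont=1.7914 V=1.7914[hold]; j=4 S=125.1551 intr=0.0000 cont=0.2222 V=0.2222[hold]; j=5 S=139.5836 intr=0.0000 cont=0.0000 V=0.0000[hold]  S*(5)=90.2175
k=4: j=0 S=85.4276 intr=20.8724 cont=20.1152 V=20.8724[EX]; j=1 S=95.2761 intr=11.0239 cont=10.8648 V=11.0239[EX]; j=2 S=106.2600 intr=0.0400 cont=3.9940 V=3.9940[hold]; j=3 S=118.5102 intr=0.0000 cont=0.9185 V=0.9185[hold]; j=4 S=132.1726 intr=0.0000 cont=0.0988 V=0.0988[hold]  S*(4)=95.2761
k=3: j=0 S=90.2175 intr=16.0825 cont=15.3252 V=16.0825[EX]; j=1 S=100.6183 intr=5.6817 cont=7.0919 V=7.0919[hold]; j=2 S=112.2181 intr=0.0000 cont=2.2797 V=2.2797[hold]; j=3 S=125.1551 intr=0.0000 cont=0.4626 V=0.4626[hold]  S*(3)=90.2175
k=2: j=0 S=95.2761 intr=11.0239 cont=11.0396 V=11.0396[hold]; j=1 S=106.2600 intr=0.0400 cont=4.4035 V=4.4035[hold]; j=2 S=118.5102 intr=0.0000 cont=1.2674 V=1.2674[hold]  S*(2)=-
k=1: j=0 S=100.6183 intr=5.6817 cont=7.3234 V=7.3234[hold]; j=1 S=112.2181 intr=0.0000 cont=2.6531 V=2.6531[hold]  S*(1)=-
k=0: j=0 S=106.2600 intr=0.0400 cont=4.7111 V=4.7111[hold]  S*(0)=-

price = 4.7111
boundary = - - - 90.2175 95.2761 90.2175 95.2761 90.2175 95.2761
tree:
4.7111
7.3234 2.6531
11.0396 4.4035 1.2674
16.0825 7.0919 2.2797 0.4626
20.8724 11.0239 3.9940 0.9185 0.0988
25.4081 16.0825 6.7729 1.7914 0.2222 0.0000
29.7029 20.8724 11.0239 3.4122 0.4997 0.0000 0.0000
33.7697 25.4081 16.0825 6.2876 1.1237 0.0000 0.0000 0.0000
37.6206 29.7029 20.8724 11.0239 2.5268 0.0000 0.0000 0.0000 0.0000
41.2671 33.7697 25.4081 16.0825 5.6817 0.0000 0.0000 0.0000 0.0000 0.0000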